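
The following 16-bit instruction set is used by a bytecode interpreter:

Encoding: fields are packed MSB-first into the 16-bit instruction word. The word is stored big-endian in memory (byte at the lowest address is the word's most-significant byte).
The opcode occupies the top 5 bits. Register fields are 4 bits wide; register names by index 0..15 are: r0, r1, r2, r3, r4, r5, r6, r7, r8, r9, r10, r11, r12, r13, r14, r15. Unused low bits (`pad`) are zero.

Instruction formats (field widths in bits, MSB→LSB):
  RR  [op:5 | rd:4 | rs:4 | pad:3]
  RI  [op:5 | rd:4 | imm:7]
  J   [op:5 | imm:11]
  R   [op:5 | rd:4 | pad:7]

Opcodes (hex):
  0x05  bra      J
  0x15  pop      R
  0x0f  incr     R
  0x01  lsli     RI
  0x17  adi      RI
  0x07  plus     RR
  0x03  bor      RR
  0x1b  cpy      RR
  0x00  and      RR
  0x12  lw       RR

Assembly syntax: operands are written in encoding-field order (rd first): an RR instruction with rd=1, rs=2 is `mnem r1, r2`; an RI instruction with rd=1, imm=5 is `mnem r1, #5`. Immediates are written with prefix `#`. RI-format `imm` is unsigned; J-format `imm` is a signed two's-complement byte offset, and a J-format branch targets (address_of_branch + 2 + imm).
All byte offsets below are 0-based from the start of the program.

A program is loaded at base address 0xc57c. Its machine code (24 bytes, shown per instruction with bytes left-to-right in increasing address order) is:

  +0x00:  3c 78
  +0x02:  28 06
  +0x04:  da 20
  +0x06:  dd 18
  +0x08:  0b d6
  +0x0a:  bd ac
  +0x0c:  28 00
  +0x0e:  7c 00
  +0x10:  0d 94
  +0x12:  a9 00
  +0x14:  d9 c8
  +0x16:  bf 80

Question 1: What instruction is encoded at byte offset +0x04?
+0x04: da 20 ⇒ word 0xda20 (big)
  top 5b → 0x1b → cpy [RR]
  rd@[10:7]=0x4 ⇒ r4
  rs@[6:3]=0x4 ⇒ r4

cpy r4, r4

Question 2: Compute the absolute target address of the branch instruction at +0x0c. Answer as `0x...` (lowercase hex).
0xc58a

+0x0c: 28 00 ⇒ word 0x2800 (big)
  opcode bits[15:11]=0x5: bra/J
  imm: (w>>0)&0x7ff=0x0 → #0
  target = base 0xc57c + off 0x0c + 2 + imm 0 = 0xc58a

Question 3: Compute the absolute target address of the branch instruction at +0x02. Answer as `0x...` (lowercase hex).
+0x02: 28 06 ⇒ word 0x2806 (big)
  op=0x2806>>11=0x5 ⇒ bra (J)
  imm@[10:0]=0x6 ⇒ #6
  target = base 0xc57c + off 0x02 + 2 + imm 6 = 0xc586

0xc586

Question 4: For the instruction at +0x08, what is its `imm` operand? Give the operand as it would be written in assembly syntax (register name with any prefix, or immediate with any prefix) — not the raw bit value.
#86

off 0x08: read 0b d6 as big → 0x0bd6
  opcode bits[15:11]=0x1: lsli/RI
  rd: (w>>7)&0xf=0x7 → r7
  imm: (w>>0)&0x7f=0x56 → #86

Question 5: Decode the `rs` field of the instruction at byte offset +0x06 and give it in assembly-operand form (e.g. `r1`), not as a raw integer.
r3

off 0x06: read dd 18 as big → 0xdd18
  op=0xdd18>>11=0x1b ⇒ cpy (RR)
  rd@[10:7]=0xa ⇒ r10
  rs@[6:3]=0x3 ⇒ r3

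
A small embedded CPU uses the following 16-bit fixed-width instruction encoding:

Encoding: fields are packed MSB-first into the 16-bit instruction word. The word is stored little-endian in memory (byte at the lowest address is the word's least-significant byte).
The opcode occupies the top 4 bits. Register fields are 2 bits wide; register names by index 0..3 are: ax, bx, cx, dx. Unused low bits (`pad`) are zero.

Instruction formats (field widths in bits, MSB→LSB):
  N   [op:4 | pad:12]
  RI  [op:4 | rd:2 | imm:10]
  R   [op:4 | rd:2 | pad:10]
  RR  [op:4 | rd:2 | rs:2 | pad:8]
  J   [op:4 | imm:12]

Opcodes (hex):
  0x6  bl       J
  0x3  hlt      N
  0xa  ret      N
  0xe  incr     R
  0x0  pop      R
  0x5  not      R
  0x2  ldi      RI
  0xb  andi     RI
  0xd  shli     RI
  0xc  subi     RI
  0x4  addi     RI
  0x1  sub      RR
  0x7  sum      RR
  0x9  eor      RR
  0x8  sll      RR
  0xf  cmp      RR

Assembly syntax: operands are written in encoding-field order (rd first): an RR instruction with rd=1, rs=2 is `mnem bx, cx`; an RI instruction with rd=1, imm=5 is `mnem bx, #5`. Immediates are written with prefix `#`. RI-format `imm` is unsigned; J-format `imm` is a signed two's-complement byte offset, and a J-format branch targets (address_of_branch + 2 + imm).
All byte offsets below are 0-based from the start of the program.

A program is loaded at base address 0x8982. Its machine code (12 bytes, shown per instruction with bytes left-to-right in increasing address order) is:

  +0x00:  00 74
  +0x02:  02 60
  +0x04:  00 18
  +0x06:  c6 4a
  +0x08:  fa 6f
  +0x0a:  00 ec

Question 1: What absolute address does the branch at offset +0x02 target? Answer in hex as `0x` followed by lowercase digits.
+0x02: 02 60 ⇒ word 0x6002 (little)
  top 4b → 0x6 → bl [J]
  [11:0] imm=2 = #2
  target = base 0x8982 + off 0x02 + 2 + imm 2 = 0x8988

0x8988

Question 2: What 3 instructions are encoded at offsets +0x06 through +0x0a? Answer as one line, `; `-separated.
[06] c6 4a → 0x4ac6
  op=0x4ac6>>12=0x4 ⇒ addi (RI)
  rd@[11:10]=0x2 ⇒ cx
  imm@[9:0]=0x2c6 ⇒ #710
[08] fa 6f → 0x6ffa
  op=0x6ffa>>12=0x6 ⇒ bl (J)
  imm@[11:0]=0xffa (s12→-6) ⇒ #-6
[0a] 00 ec → 0xec00
  op=0xec00>>12=0xe ⇒ incr (R)
  rd@[11:10]=0x3 ⇒ dx

addi cx, #710; bl #-6; incr dx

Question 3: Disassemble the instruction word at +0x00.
sum bx, ax

+0x00: 00 74 ⇒ word 0x7400 (little)
  opcode bits[15:12]=0x7: sum/RR
  rd: (w>>10)&0x3=0x1 → bx
  rs: (w>>8)&0x3=0x0 → ax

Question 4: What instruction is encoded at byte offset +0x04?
sub cx, ax

[04] 00 18 → 0x1800
  op=0x1800>>12=0x1 ⇒ sub (RR)
  rd@[11:10]=0x2 ⇒ cx
  rs@[9:8]=0x0 ⇒ ax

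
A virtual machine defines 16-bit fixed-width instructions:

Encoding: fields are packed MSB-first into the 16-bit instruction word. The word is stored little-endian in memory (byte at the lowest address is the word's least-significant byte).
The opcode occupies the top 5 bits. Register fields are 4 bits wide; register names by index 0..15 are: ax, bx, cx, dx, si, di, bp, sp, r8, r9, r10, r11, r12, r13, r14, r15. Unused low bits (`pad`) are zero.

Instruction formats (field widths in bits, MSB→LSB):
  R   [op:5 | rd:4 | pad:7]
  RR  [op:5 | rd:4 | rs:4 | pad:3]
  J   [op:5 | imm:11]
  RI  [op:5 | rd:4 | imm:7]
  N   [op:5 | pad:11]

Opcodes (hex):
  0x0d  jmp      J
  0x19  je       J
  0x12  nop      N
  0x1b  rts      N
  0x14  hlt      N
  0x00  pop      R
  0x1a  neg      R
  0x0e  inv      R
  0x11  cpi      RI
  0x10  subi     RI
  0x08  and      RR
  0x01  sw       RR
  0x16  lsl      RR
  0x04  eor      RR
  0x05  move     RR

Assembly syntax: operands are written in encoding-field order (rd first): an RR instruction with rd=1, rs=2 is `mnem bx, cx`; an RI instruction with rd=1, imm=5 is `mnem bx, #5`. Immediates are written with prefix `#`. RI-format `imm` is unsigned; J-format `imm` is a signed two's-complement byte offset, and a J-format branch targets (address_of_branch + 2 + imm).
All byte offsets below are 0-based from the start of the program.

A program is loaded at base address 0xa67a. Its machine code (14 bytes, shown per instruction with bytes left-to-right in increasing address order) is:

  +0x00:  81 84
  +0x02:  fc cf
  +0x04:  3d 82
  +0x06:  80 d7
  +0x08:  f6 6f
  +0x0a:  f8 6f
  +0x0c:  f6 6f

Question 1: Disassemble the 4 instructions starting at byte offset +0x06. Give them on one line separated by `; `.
neg r15; jmp #-10; jmp #-8; jmp #-10

+0x06: 80 d7 ⇒ word 0xd780 (little)
  top 5b → 0x1a → neg [R]
  rd@[10:7]=0xf ⇒ r15
+0x08: f6 6f ⇒ word 0x6ff6 (little)
  top 5b → 0xd → jmp [J]
  imm@[10:0]=0x7f6 (s11→-10) ⇒ #-10
+0x0a: f8 6f ⇒ word 0x6ff8 (little)
  top 5b → 0xd → jmp [J]
  imm@[10:0]=0x7f8 (s11→-8) ⇒ #-8
+0x0c: f6 6f ⇒ word 0x6ff6 (little)
  top 5b → 0xd → jmp [J]
  imm@[10:0]=0x7f6 (s11→-10) ⇒ #-10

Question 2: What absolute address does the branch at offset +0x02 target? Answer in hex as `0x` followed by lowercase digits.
off 0x02: read fc cf as little → 0xcffc
  op=0xcffc>>11=0x19 ⇒ je (J)
  imm@[10:0]=0x7fc (s11→-4) ⇒ #-4
  target = base 0xa67a + off 0x02 + 2 + imm -4 = 0xa67a

0xa67a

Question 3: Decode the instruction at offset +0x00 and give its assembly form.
subi r9, #1

[00] 81 84 → 0x8481
  opcode bits[15:11]=0x10: subi/RI
  rd: (w>>7)&0xf=0x9 → r9
  imm: (w>>0)&0x7f=0x1 → #1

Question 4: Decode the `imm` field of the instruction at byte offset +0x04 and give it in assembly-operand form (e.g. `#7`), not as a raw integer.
@+04  little-endian(3d 82) = 0x823d
  op=0x823d>>11=0x10 ⇒ subi (RI)
  [10:7] rd=4 = si
  [6:0] imm=61 = #61

#61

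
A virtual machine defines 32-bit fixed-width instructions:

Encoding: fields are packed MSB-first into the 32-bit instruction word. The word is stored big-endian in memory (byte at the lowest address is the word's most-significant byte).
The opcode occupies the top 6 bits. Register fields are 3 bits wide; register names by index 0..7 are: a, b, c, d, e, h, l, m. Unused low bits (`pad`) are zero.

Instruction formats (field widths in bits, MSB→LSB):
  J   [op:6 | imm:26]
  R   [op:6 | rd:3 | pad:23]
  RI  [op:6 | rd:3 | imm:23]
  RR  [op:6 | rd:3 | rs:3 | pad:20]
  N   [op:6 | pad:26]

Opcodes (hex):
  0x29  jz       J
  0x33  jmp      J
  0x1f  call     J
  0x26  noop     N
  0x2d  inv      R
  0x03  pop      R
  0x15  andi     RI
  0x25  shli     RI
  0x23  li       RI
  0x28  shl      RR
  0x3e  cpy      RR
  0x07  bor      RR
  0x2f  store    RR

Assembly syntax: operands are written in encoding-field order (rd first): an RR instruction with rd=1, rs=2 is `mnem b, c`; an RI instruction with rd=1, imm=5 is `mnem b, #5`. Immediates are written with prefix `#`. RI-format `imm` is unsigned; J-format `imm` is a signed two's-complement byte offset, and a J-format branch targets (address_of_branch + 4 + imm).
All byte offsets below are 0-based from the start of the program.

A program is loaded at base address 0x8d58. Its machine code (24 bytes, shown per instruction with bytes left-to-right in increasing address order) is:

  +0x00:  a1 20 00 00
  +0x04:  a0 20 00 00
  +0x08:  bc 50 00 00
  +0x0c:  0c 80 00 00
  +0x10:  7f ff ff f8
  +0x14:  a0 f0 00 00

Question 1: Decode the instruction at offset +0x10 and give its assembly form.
off 0x10: read 7f ff ff f8 as big → 0x7ffffff8
  top 6b → 0x1f → call [J]
  imm: (w>>0)&0x3ffffff=0x3fffff8 (s26→-8) → #-8

call #-8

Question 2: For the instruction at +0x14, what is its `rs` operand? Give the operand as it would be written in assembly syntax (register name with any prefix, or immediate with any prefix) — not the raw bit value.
m

+0x14: a0 f0 00 00 ⇒ word 0xa0f00000 (big)
  opcode bits[31:26]=0x28: shl/RR
  rd: (w>>23)&0x7=0x1 → b
  rs: (w>>20)&0x7=0x7 → m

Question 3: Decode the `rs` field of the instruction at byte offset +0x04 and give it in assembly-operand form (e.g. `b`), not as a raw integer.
[04] a0 20 00 00 → 0xa0200000
  top 6b → 0x28 → shl [RR]
  rd@[25:23]=0x0 ⇒ a
  rs@[22:20]=0x2 ⇒ c

c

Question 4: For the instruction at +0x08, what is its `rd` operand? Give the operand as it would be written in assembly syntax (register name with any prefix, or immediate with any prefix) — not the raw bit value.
a

+0x08: bc 50 00 00 ⇒ word 0xbc500000 (big)
  top 6b → 0x2f → store [RR]
  rd: (w>>23)&0x7=0x0 → a
  rs: (w>>20)&0x7=0x5 → h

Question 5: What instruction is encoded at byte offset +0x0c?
pop b

+0x0c: 0c 80 00 00 ⇒ word 0x0c800000 (big)
  opcode bits[31:26]=0x3: pop/R
  [25:23] rd=1 = b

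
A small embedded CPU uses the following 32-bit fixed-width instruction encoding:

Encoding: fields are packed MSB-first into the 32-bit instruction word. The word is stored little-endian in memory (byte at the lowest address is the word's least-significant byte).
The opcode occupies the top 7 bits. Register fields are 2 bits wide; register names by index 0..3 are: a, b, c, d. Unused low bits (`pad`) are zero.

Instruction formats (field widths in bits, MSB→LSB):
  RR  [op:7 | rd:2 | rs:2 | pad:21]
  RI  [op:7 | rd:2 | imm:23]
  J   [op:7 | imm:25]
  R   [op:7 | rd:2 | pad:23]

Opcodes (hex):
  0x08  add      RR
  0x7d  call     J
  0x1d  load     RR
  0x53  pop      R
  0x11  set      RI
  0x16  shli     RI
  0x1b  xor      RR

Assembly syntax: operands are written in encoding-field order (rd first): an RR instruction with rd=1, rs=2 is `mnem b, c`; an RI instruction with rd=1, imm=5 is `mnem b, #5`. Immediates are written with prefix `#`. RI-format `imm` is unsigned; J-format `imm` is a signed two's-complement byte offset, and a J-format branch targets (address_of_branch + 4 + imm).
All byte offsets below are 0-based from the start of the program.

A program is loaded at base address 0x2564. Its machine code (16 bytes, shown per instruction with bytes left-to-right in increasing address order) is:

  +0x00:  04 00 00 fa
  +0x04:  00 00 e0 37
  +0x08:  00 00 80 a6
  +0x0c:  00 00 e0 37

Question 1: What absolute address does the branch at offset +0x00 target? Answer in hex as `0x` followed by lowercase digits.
@+00  little-endian(04 00 00 fa) = 0xfa000004
  top 7b → 0x7d → call [J]
  imm: (w>>0)&0x1ffffff=0x4 → #4
  target = base 0x2564 + off 0x00 + 4 + imm 4 = 0x256c

0x256c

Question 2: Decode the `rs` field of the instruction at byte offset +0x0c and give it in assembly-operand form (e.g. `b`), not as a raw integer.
@+0c  little-endian(00 00 e0 37) = 0x37e00000
  op=0x37e00000>>25=0x1b ⇒ xor (RR)
  rd@[24:23]=0x3 ⇒ d
  rs@[22:21]=0x3 ⇒ d

d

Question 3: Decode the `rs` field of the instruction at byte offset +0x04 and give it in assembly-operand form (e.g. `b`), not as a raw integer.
d

@+04  little-endian(00 00 e0 37) = 0x37e00000
  top 7b → 0x1b → xor [RR]
  rd: (w>>23)&0x3=0x3 → d
  rs: (w>>21)&0x3=0x3 → d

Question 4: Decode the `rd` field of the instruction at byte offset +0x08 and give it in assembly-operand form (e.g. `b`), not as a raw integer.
[08] 00 00 80 a6 → 0xa6800000
  op=0xa6800000>>25=0x53 ⇒ pop (R)
  rd@[24:23]=0x1 ⇒ b

b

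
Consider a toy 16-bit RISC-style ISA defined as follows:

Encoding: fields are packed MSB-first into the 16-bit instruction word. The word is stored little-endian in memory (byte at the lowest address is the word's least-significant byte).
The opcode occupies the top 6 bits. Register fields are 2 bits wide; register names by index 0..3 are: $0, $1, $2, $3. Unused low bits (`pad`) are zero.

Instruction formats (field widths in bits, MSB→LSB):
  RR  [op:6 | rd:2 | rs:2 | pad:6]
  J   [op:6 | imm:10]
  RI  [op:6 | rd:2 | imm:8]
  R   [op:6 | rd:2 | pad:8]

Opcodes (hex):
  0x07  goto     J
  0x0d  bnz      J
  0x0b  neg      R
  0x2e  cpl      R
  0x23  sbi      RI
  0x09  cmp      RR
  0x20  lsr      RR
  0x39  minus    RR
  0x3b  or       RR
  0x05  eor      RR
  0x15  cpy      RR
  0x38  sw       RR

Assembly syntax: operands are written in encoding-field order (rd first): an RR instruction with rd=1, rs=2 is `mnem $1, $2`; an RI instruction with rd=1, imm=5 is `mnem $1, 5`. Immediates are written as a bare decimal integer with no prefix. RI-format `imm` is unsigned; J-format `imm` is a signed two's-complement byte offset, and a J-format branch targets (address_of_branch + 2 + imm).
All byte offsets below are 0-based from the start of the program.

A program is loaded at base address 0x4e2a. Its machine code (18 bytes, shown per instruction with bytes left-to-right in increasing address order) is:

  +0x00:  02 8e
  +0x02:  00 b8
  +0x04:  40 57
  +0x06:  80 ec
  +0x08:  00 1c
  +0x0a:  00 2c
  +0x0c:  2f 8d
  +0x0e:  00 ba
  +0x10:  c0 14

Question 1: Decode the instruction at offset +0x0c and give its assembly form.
[0c] 2f 8d → 0x8d2f
  opcode bits[15:10]=0x23: sbi/RI
  rd@[9:8]=0x1 ⇒ $1
  imm@[7:0]=0x2f ⇒ 47

sbi $1, 47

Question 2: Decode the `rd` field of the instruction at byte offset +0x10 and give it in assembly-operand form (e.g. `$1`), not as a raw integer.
$0

[10] c0 14 → 0x14c0
  top 6b → 0x5 → eor [RR]
  rd@[9:8]=0x0 ⇒ $0
  rs@[7:6]=0x3 ⇒ $3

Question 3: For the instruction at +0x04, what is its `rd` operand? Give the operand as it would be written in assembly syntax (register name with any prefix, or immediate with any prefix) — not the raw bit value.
+0x04: 40 57 ⇒ word 0x5740 (little)
  op=0x5740>>10=0x15 ⇒ cpy (RR)
  [9:8] rd=3 = $3
  [7:6] rs=1 = $1

$3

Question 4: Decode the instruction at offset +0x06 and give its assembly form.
[06] 80 ec → 0xec80
  opcode bits[15:10]=0x3b: or/RR
  rd: (w>>8)&0x3=0x0 → $0
  rs: (w>>6)&0x3=0x2 → $2

or $0, $2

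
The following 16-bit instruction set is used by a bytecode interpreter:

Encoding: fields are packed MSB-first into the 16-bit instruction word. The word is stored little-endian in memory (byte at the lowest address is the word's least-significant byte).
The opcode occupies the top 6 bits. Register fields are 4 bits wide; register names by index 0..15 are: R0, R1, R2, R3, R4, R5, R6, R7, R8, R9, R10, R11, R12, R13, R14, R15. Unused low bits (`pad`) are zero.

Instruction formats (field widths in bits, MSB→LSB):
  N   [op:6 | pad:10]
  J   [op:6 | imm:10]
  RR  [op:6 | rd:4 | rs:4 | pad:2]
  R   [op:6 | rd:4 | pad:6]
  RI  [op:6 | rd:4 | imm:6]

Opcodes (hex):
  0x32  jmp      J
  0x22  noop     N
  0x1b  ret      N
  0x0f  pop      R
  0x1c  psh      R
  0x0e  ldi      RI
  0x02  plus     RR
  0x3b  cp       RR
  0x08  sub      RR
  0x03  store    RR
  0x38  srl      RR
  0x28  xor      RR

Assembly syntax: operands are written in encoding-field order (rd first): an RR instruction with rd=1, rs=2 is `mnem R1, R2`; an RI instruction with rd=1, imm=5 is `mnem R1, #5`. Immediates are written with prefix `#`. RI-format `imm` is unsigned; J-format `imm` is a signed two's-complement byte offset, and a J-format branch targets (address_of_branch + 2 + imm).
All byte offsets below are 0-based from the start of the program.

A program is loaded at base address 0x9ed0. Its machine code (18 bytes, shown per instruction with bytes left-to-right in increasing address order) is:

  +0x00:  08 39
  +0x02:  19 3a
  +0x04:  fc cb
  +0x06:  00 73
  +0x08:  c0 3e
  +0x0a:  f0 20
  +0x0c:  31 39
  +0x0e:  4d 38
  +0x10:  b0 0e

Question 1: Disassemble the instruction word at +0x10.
store R10, R12

off 0x10: read b0 0e as little → 0x0eb0
  op=0x0eb0>>10=0x3 ⇒ store (RR)
  rd: (w>>6)&0xf=0xa → R10
  rs: (w>>2)&0xf=0xc → R12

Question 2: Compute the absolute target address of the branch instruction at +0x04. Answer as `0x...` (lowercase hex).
[04] fc cb → 0xcbfc
  op=0xcbfc>>10=0x32 ⇒ jmp (J)
  imm@[9:0]=0x3fc (s10→-4) ⇒ #-4
  target = base 0x9ed0 + off 0x04 + 2 + imm -4 = 0x9ed2

0x9ed2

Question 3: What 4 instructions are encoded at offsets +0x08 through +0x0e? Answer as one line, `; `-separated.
@+08  little-endian(c0 3e) = 0x3ec0
  op=0x3ec0>>10=0xf ⇒ pop (R)
  rd@[9:6]=0xb ⇒ R11
@+0a  little-endian(f0 20) = 0x20f0
  op=0x20f0>>10=0x8 ⇒ sub (RR)
  rd@[9:6]=0x3 ⇒ R3
  rs@[5:2]=0xc ⇒ R12
@+0c  little-endian(31 39) = 0x3931
  op=0x3931>>10=0xe ⇒ ldi (RI)
  rd@[9:6]=0x4 ⇒ R4
  imm@[5:0]=0x31 ⇒ #49
@+0e  little-endian(4d 38) = 0x384d
  op=0x384d>>10=0xe ⇒ ldi (RI)
  rd@[9:6]=0x1 ⇒ R1
  imm@[5:0]=0xd ⇒ #13

pop R11; sub R3, R12; ldi R4, #49; ldi R1, #13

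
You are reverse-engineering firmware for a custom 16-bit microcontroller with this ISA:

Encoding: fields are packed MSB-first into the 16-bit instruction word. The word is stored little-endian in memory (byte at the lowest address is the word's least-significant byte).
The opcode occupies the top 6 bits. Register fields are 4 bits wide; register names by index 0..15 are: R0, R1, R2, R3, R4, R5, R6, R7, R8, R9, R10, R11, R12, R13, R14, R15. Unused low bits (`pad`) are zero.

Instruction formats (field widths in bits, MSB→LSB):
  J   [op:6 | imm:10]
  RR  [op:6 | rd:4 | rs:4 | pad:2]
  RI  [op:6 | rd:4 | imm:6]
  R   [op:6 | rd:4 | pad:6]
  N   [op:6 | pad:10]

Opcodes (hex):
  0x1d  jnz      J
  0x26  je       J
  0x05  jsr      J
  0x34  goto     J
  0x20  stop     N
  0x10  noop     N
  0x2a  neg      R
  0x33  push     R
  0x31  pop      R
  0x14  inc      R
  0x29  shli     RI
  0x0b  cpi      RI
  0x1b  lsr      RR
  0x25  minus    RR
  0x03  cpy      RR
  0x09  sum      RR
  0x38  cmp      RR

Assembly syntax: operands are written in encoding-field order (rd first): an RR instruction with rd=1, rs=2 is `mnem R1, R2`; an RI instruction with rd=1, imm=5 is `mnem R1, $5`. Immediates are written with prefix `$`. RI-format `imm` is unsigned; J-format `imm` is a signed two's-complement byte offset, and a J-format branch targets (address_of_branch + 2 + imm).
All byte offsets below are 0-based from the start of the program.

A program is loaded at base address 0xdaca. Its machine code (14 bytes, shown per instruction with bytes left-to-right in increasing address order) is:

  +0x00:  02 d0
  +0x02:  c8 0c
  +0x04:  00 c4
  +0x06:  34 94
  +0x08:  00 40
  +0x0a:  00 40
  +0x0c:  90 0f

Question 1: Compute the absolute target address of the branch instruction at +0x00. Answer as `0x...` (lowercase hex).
0xdace

@+00  little-endian(02 d0) = 0xd002
  top 6b → 0x34 → goto [J]
  [9:0] imm=2 = $2
  target = base 0xdaca + off 0x00 + 2 + imm 2 = 0xdace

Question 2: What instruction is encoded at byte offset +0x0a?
off 0x0a: read 00 40 as little → 0x4000
  top 6b → 0x10 → noop [N]

noop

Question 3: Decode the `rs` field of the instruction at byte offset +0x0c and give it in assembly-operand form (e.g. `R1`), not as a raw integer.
@+0c  little-endian(90 0f) = 0x0f90
  top 6b → 0x3 → cpy [RR]
  rd@[9:6]=0xe ⇒ R14
  rs@[5:2]=0x4 ⇒ R4

R4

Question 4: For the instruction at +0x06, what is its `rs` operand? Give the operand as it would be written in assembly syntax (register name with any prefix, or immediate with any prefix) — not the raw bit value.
R13

@+06  little-endian(34 94) = 0x9434
  op=0x9434>>10=0x25 ⇒ minus (RR)
  [9:6] rd=0 = R0
  [5:2] rs=13 = R13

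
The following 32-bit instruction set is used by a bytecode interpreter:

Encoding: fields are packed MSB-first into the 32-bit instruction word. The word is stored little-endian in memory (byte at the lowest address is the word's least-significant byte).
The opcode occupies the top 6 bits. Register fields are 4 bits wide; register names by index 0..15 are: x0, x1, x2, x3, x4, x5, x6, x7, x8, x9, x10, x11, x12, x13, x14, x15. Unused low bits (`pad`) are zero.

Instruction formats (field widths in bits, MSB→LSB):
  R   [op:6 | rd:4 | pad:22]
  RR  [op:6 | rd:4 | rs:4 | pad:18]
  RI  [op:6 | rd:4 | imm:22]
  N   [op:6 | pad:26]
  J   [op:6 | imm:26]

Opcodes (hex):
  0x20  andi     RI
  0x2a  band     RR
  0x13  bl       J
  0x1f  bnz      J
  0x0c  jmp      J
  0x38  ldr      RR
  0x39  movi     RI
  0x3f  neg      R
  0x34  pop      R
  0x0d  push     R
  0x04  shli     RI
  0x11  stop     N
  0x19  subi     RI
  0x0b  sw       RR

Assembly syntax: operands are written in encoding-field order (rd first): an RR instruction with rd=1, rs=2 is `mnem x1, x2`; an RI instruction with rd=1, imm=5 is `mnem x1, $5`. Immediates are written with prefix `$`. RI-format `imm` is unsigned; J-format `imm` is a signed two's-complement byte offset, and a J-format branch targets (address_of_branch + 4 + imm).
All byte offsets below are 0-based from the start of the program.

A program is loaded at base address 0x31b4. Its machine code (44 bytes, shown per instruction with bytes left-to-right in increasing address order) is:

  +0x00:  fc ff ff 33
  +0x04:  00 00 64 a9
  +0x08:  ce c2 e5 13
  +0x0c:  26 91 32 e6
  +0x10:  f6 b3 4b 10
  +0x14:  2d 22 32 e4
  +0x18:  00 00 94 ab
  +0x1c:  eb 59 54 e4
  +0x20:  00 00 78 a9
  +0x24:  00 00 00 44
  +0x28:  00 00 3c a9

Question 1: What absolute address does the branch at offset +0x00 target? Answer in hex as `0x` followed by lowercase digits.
0x31b4

off 0x00: read fc ff ff 33 as little → 0x33fffffc
  opcode bits[31:26]=0xc: jmp/J
  [25:0] imm=67108860 (s26→-4) = $-4
  target = base 0x31b4 + off 0x00 + 4 + imm -4 = 0x31b4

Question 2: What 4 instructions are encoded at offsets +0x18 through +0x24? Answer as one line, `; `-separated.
band x14, x5; movi x1, $1333739; band x5, x14; stop

@+18  little-endian(00 00 94 ab) = 0xab940000
  top 6b → 0x2a → band [RR]
  [25:22] rd=14 = x14
  [21:18] rs=5 = x5
@+1c  little-endian(eb 59 54 e4) = 0xe45459eb
  top 6b → 0x39 → movi [RI]
  [25:22] rd=1 = x1
  [21:0] imm=1333739 = $1333739
@+20  little-endian(00 00 78 a9) = 0xa9780000
  top 6b → 0x2a → band [RR]
  [25:22] rd=5 = x5
  [21:18] rs=14 = x14
@+24  little-endian(00 00 00 44) = 0x44000000
  top 6b → 0x11 → stop [N]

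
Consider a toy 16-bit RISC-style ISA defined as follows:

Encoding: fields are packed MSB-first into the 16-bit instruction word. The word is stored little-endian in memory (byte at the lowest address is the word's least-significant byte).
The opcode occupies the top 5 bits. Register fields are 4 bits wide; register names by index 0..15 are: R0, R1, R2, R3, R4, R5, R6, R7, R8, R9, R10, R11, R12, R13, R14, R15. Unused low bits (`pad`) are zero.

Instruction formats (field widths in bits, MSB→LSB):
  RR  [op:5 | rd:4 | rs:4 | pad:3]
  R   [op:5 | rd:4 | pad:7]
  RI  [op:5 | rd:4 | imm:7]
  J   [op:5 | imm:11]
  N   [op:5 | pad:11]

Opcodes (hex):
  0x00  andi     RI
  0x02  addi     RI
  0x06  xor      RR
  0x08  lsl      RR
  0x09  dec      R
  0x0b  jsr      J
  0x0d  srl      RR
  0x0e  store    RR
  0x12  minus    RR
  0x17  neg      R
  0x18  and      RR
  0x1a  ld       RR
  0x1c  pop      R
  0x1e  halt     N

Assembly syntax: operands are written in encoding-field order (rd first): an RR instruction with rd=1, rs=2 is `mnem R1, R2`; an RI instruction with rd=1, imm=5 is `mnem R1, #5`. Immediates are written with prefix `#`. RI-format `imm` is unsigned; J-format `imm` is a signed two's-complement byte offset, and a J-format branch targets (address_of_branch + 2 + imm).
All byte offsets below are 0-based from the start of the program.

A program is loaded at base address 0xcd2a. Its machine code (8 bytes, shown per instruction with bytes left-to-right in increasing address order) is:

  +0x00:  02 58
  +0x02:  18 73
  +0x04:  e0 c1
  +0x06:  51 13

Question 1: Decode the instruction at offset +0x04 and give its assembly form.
and R3, R12

+0x04: e0 c1 ⇒ word 0xc1e0 (little)
  op=0xc1e0>>11=0x18 ⇒ and (RR)
  [10:7] rd=3 = R3
  [6:3] rs=12 = R12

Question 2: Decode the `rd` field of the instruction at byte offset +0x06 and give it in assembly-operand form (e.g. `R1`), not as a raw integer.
R6

+0x06: 51 13 ⇒ word 0x1351 (little)
  op=0x1351>>11=0x2 ⇒ addi (RI)
  rd@[10:7]=0x6 ⇒ R6
  imm@[6:0]=0x51 ⇒ #81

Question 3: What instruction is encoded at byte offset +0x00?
@+00  little-endian(02 58) = 0x5802
  op=0x5802>>11=0xb ⇒ jsr (J)
  imm@[10:0]=0x2 ⇒ #2

jsr #2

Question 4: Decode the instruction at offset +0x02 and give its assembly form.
store R6, R3

@+02  little-endian(18 73) = 0x7318
  opcode bits[15:11]=0xe: store/RR
  [10:7] rd=6 = R6
  [6:3] rs=3 = R3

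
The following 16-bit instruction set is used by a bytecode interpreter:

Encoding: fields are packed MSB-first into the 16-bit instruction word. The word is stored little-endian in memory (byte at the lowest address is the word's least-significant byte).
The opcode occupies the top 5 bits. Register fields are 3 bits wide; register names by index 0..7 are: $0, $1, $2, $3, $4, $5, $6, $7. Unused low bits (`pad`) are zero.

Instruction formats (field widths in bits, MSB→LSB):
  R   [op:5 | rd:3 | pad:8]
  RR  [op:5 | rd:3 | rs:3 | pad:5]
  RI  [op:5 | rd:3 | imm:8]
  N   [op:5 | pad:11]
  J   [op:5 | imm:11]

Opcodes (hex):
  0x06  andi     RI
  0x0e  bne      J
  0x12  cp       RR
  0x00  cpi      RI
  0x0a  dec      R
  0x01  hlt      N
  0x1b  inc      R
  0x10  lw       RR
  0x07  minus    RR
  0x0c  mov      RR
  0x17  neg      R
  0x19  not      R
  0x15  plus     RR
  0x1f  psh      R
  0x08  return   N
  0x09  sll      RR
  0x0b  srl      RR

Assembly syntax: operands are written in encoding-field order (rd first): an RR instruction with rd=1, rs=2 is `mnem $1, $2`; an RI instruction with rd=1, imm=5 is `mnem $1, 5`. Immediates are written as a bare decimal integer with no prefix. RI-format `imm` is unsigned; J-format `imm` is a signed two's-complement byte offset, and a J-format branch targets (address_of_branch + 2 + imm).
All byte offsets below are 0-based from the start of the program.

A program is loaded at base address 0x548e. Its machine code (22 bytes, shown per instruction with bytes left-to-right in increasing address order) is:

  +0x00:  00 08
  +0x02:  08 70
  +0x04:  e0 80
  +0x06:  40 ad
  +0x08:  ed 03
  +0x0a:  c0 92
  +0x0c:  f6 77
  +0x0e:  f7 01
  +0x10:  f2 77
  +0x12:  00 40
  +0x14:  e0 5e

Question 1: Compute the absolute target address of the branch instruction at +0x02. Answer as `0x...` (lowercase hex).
0x549a

[02] 08 70 → 0x7008
  opcode bits[15:11]=0xe: bne/J
  [10:0] imm=8 = 8
  target = base 0x548e + off 0x02 + 2 + imm 8 = 0x549a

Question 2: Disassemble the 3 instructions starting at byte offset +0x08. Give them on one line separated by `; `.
cpi $3, 237; cp $2, $6; bne -10

off 0x08: read ed 03 as little → 0x03ed
  op=0x03ed>>11=0x0 ⇒ cpi (RI)
  [10:8] rd=3 = $3
  [7:0] imm=237 = 237
off 0x0a: read c0 92 as little → 0x92c0
  op=0x92c0>>11=0x12 ⇒ cp (RR)
  [10:8] rd=2 = $2
  [7:5] rs=6 = $6
off 0x0c: read f6 77 as little → 0x77f6
  op=0x77f6>>11=0xe ⇒ bne (J)
  [10:0] imm=2038 (s11→-10) = -10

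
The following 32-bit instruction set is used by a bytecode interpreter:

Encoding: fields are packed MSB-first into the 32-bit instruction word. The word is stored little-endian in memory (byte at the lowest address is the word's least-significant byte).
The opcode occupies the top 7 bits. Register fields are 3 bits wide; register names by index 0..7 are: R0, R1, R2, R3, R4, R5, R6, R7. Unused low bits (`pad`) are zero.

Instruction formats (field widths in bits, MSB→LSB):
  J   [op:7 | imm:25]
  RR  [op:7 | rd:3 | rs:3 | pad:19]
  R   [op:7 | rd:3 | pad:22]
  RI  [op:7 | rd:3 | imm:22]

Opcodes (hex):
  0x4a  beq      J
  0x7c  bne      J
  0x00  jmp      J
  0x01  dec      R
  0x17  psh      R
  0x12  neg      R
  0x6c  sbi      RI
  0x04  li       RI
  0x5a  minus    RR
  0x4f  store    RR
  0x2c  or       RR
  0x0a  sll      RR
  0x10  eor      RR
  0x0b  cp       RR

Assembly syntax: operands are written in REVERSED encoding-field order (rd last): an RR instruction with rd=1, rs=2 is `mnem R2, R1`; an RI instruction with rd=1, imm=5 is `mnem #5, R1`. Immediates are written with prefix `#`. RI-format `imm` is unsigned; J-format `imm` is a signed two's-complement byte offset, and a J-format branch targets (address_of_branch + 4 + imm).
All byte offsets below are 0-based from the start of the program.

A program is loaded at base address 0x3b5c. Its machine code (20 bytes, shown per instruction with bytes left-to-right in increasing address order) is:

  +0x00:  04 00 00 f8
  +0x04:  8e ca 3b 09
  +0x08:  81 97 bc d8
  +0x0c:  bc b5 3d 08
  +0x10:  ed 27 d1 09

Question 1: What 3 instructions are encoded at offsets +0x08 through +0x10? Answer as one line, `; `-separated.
sbi #3970945, R2; li #4044220, R0; li #1124333, R7

[08] 81 97 bc d8 → 0xd8bc9781
  opcode bits[31:25]=0x6c: sbi/RI
  rd@[24:22]=0x2 ⇒ R2
  imm@[21:0]=0x3c9781 ⇒ #3970945
[0c] bc b5 3d 08 → 0x083db5bc
  opcode bits[31:25]=0x4: li/RI
  rd@[24:22]=0x0 ⇒ R0
  imm@[21:0]=0x3db5bc ⇒ #4044220
[10] ed 27 d1 09 → 0x09d127ed
  opcode bits[31:25]=0x4: li/RI
  rd@[24:22]=0x7 ⇒ R7
  imm@[21:0]=0x1127ed ⇒ #1124333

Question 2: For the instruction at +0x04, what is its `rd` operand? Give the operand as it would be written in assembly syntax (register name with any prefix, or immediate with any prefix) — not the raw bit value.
[04] 8e ca 3b 09 → 0x093bca8e
  top 7b → 0x4 → li [RI]
  rd: (w>>22)&0x7=0x4 → R4
  imm: (w>>0)&0x3fffff=0x3bca8e → #3918478

R4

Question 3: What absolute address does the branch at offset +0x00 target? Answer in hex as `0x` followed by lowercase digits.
0x3b64

+0x00: 04 00 00 f8 ⇒ word 0xf8000004 (little)
  top 7b → 0x7c → bne [J]
  imm@[24:0]=0x4 ⇒ #4
  target = base 0x3b5c + off 0x00 + 4 + imm 4 = 0x3b64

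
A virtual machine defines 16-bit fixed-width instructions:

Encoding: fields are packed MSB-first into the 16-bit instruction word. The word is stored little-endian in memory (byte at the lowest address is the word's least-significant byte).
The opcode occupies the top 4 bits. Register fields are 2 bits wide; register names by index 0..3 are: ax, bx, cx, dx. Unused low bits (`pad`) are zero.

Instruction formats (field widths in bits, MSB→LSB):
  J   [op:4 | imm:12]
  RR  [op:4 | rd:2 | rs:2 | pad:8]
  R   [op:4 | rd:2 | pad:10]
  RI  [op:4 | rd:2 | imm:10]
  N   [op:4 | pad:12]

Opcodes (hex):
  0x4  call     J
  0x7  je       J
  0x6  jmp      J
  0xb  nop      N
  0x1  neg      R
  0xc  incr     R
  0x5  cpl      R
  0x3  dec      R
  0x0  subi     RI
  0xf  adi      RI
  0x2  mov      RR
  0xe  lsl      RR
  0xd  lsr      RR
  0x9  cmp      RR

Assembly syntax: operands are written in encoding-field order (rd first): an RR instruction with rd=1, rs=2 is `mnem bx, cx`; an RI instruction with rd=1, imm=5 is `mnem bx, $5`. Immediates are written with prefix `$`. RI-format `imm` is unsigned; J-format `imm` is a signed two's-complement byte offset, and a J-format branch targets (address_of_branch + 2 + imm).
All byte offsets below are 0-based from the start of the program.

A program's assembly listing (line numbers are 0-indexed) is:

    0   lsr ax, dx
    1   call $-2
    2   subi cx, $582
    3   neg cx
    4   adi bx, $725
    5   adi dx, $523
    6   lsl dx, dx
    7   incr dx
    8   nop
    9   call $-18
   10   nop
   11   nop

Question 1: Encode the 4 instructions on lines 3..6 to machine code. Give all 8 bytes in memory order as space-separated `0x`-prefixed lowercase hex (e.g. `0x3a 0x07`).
0x00 0x18 0xd5 0xf6 0x0b 0xfe 0x00 0xef

3. neg fields op=0x1:4|rd=2:2|pad=0:10 → word 1800h → 00 18
4. adi fields op=0xf:4|rd=1:2|imm=725:10 → word f6d5h → d5 f6
5. adi fields op=0xf:4|rd=3:2|imm=523:10 → word fe0bh → 0b fe
6. lsl fields op=0xe:4|rd=3:2|rs=3:2|pad=0:8 → word ef00h → 00 ef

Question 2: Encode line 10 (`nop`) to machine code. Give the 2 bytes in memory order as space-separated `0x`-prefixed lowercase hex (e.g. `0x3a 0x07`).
0x00 0xb0

L10: nop op=0xb:4|pad=0:12 ⇒ 0xb000 ⇒ little 00 b0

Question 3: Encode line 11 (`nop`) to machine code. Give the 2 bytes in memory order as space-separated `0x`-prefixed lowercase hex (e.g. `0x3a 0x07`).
0x00 0xb0

line 11 (nop): pack op=0xb:4|pad=0:12 = 0xb000; little→ 00 b0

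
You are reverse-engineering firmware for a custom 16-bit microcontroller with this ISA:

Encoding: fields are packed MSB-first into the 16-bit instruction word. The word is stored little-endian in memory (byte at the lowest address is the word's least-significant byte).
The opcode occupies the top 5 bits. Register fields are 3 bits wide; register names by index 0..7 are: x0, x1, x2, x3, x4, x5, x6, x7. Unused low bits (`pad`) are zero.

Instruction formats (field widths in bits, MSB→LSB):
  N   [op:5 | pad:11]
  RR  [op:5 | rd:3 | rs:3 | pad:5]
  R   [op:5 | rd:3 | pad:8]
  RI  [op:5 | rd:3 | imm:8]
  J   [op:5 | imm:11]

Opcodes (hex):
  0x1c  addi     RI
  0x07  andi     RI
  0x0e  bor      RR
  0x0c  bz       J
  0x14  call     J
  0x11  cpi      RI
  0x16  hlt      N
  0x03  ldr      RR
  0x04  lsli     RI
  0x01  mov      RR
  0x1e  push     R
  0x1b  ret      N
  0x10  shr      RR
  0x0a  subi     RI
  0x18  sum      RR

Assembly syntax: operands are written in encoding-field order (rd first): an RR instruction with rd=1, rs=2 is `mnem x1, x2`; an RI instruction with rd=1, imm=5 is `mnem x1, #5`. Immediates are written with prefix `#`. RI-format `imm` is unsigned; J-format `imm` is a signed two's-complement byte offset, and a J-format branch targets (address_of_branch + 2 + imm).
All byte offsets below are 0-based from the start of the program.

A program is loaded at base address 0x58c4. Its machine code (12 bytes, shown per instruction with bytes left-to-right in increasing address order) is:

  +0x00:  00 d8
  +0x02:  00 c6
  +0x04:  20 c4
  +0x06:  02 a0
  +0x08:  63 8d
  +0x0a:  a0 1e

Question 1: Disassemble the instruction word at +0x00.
ret

off 0x00: read 00 d8 as little → 0xd800
  top 5b → 0x1b → ret [N]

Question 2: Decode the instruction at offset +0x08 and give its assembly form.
cpi x5, #99

off 0x08: read 63 8d as little → 0x8d63
  op=0x8d63>>11=0x11 ⇒ cpi (RI)
  [10:8] rd=5 = x5
  [7:0] imm=99 = #99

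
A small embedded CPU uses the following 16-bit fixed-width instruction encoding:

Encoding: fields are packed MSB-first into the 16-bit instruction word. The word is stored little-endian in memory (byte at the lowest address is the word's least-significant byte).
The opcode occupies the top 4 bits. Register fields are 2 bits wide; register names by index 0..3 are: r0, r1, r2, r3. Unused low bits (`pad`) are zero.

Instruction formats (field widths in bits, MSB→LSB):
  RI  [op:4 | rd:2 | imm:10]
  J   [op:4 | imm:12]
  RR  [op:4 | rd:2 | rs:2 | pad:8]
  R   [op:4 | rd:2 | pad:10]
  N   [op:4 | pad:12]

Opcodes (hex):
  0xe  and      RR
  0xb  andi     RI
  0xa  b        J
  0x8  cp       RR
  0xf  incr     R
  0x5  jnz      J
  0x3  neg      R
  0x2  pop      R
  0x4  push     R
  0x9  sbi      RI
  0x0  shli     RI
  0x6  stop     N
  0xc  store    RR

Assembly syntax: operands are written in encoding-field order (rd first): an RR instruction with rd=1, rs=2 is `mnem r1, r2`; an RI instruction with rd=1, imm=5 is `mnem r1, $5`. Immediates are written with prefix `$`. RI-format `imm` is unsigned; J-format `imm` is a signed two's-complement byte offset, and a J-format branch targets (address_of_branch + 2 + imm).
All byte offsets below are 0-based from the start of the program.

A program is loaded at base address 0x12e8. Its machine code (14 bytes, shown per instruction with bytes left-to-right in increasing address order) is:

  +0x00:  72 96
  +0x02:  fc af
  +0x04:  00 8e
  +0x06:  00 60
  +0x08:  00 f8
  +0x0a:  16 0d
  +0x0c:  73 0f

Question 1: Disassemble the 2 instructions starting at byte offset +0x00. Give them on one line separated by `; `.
@+00  little-endian(72 96) = 0x9672
  op=0x9672>>12=0x9 ⇒ sbi (RI)
  rd: (w>>10)&0x3=0x1 → r1
  imm: (w>>0)&0x3ff=0x272 → $626
@+02  little-endian(fc af) = 0xaffc
  op=0xaffc>>12=0xa ⇒ b (J)
  imm: (w>>0)&0xfff=0xffc (s12→-4) → $-4

sbi r1, $626; b $-4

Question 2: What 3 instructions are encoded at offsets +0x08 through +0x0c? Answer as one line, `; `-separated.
incr r2; shli r3, $278; shli r3, $883

@+08  little-endian(00 f8) = 0xf800
  opcode bits[15:12]=0xf: incr/R
  [11:10] rd=2 = r2
@+0a  little-endian(16 0d) = 0x0d16
  opcode bits[15:12]=0x0: shli/RI
  [11:10] rd=3 = r3
  [9:0] imm=278 = $278
@+0c  little-endian(73 0f) = 0x0f73
  opcode bits[15:12]=0x0: shli/RI
  [11:10] rd=3 = r3
  [9:0] imm=883 = $883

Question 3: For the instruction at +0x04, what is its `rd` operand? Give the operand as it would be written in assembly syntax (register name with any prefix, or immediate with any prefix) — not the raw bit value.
[04] 00 8e → 0x8e00
  opcode bits[15:12]=0x8: cp/RR
  [11:10] rd=3 = r3
  [9:8] rs=2 = r2

r3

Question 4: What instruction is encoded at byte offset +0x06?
stop

[06] 00 60 → 0x6000
  op=0x6000>>12=0x6 ⇒ stop (N)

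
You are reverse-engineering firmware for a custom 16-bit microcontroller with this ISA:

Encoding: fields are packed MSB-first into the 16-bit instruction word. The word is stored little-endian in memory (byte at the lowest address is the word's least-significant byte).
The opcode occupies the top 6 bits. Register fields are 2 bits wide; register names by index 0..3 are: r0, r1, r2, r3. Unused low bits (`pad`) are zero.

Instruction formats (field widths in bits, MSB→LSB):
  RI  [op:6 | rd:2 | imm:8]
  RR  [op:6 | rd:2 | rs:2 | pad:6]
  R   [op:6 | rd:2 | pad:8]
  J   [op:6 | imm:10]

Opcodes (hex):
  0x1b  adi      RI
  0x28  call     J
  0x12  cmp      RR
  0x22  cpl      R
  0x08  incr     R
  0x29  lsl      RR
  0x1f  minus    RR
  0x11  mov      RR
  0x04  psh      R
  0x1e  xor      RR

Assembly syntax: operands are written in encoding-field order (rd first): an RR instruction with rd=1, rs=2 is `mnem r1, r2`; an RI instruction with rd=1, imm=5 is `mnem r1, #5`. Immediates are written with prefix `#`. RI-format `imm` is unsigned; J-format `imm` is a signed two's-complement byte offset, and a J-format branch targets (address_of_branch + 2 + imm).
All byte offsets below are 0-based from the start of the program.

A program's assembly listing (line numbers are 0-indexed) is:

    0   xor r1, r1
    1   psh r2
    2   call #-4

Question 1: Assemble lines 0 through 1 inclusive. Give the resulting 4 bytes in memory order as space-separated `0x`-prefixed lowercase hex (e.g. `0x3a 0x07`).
0x40 0x79 0x00 0x12

L0: xor op=0x1e:6|rd=1:2|rs=1:2|pad=0:6 ⇒ 0x7940 ⇒ little 40 79
L1: psh op=0x4:6|rd=2:2|pad=0:8 ⇒ 0x1200 ⇒ little 00 12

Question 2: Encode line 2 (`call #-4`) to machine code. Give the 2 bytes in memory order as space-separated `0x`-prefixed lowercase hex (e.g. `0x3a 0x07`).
2. call fields op=0x28:6|imm=-4:10 → word a3fch → fc a3

0xfc 0xa3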